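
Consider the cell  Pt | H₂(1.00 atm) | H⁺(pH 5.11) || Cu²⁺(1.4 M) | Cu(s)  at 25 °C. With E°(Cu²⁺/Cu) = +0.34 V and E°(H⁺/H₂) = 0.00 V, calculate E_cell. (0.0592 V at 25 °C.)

0.65 V

The Cu²⁺/Cu couple is the cathode, so E°_cell = 0.34 V; n = 2.
[H⁺] = 10^(−5.11) = 7.8 × 10^-6 M, and Q = [H⁺]^2 / ([Cu²⁺]·P(H₂)) = 4.3 × 10^-11.
E = E° − (0.0592/2) log Q = 0.34 − (0.0592/2)(-10.366) = 0.647 V.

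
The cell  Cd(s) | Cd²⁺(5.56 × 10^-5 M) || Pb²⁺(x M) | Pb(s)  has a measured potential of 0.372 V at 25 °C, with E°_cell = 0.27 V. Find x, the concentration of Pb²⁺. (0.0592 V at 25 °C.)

From the Nernst equation, log Q = n(E° − E)/0.0592 = 2(0.27 − 0.372)/0.0592 = -3.446, so Q = 3.58 × 10^-4.
With Q = [Cd²⁺]/[Pb²⁺] and the known concentrations, [Pb²⁺] in the denominator gives [Pb²⁺] = 0.16 M.

0.16 M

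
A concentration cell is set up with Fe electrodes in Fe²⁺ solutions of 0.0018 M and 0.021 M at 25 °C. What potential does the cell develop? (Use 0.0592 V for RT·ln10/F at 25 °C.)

0.032 V

Both half-cells are Fe²⁺/Fe, so E°_cell = 0. The concentrated side is the cathode; the cell reaction moves Fe²⁺ from high to low concentration with n = 2.
Q = [Fe²⁺]_dilute/[Fe²⁺]_conc = 0.0018/0.021 = 0.0857.
E = 0 − (0.0592/2) log Q = −(0.0592/2)(-1.067) = 0.0316 V.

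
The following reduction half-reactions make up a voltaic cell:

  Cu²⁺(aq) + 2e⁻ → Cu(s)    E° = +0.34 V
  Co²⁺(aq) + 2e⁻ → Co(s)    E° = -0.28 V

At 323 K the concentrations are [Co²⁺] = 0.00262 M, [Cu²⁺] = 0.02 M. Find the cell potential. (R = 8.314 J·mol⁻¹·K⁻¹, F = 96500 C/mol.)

0.648 V

The Cu²⁺/Cu couple has the higher reduction potential and acts as the cathode, so E°_cell = +0.34 − (-0.28) = 0.62 V.
Balancing electrons gives n = 2; the reaction quotient is Q = [Co²⁺]/[Cu²⁺] = 0.131.
E = E° − (RT/nF) ln Q = 0.62 − (8.314×323)/(2×96500) × (-2.033) = 0.620 + 0.028 = 0.648 V.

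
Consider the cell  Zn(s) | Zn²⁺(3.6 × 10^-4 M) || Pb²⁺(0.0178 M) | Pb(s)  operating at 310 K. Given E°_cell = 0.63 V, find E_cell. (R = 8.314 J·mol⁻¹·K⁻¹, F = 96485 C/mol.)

0.682 V

Balancing electrons gives n = 2; the reaction quotient is Q = [Zn²⁺]/[Pb²⁺] = 0.0202.
E = E° − (RT/nF) ln Q = 0.63 − (8.314×310)/(2×96485) × (-3.901) = 0.630 + 0.052 = 0.682 V.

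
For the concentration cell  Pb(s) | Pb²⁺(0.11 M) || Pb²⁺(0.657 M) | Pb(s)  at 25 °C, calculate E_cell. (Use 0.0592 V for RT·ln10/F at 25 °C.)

Both half-cells are Pb²⁺/Pb, so E°_cell = 0. The concentrated side is the cathode; the cell reaction moves Pb²⁺ from high to low concentration with n = 2.
Q = [Pb²⁺]_dilute/[Pb²⁺]_conc = 0.11/0.657 = 0.167.
E = 0 − (0.0592/2) log Q = −(0.0592/2)(-0.776) = 0.0230 V.

0.023 V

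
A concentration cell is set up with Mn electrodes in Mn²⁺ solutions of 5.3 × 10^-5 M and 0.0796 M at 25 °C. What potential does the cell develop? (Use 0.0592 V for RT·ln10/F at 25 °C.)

0.094 V

Both half-cells are Mn²⁺/Mn, so E°_cell = 0. The concentrated side is the cathode; the cell reaction moves Mn²⁺ from high to low concentration with n = 2.
Q = [Mn²⁺]_dilute/[Mn²⁺]_conc = 5.3 × 10^-5/0.0796 = 6.66 × 10^-4.
E = 0 − (0.0592/2) log Q = −(0.0592/2)(-3.177) = 0.0940 V.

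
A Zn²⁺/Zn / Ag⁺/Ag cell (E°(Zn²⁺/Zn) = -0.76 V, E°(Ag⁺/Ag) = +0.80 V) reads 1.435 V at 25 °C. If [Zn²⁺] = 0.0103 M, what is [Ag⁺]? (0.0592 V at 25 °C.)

7.9 × 10^-4 M

From the Nernst equation, log Q = n(E° − E)/0.0592 = 2(1.56 − 1.435)/0.0592 = 4.223, so Q = 1.67 × 10^4.
With Q = [Zn²⁺]/[Ag⁺]^2 and the known concentrations, [Ag⁺]^2 in the denominator gives [Ag⁺] = 7.9 × 10^-4 M.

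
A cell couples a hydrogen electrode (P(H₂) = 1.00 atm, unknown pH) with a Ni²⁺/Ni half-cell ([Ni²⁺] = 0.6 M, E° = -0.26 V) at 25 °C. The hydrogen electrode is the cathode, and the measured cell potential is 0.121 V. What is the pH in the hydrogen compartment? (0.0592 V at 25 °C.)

pH = 2.46

E°_cell = 0.26 V and n = 2.
log Q = n(E° − E)/0.0592 = 2×(0.26 − 0.121)/0.0592 = 4.696.
With Q = [Ni²⁺]·P(H₂) / [H⁺]^2, solving for [H⁺] gives log[H⁺] = -2.459, so pH = 2.46.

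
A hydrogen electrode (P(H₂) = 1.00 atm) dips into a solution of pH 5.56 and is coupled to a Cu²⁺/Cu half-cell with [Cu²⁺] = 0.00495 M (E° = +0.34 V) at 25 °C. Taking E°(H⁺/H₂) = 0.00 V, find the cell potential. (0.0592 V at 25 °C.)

0.60 V

The Cu²⁺/Cu couple is the cathode, so E°_cell = 0.34 V; n = 2.
[H⁺] = 10^(−5.56) = 2.8 × 10^-6 M, and Q = [H⁺]^2 / ([Cu²⁺]·P(H₂)) = 1.53 × 10^-9.
E = E° − (0.0592/2) log Q = 0.34 − (0.0592/2)(-8.815) = 0.601 V.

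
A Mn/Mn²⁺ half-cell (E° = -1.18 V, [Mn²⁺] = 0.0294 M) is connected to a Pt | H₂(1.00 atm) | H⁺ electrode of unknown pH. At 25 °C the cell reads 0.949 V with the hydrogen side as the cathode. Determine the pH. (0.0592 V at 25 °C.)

pH = 4.67

E°_cell = 1.18 V and n = 2.
log Q = n(E° − E)/0.0592 = 2×(1.18 − 0.949)/0.0592 = 7.804.
With Q = [Mn²⁺]·P(H₂) / [H⁺]^2, solving for [H⁺] gives log[H⁺] = -4.668, so pH = 4.67.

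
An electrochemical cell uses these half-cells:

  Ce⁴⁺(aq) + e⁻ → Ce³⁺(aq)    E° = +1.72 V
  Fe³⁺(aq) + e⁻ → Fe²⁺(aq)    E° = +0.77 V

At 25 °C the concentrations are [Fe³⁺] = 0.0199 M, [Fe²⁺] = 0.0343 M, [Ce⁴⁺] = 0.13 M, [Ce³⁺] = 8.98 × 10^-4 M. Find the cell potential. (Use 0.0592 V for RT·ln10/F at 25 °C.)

1.09 V

The Ce⁴⁺/Ce³⁺ couple has the higher reduction potential and acts as the cathode, so E°_cell = +1.72 − (+0.77) = 0.95 V.
Balancing electrons gives n = 1; the reaction quotient is Q = [Fe³⁺]·[Ce³⁺]/([Fe²⁺]·[Ce⁴⁺]) = 0.00401.
At 25 °C, E = E° − (0.0592/n) log Q = 0.95 − (0.0592/1)(-2.397) = 0.950 + 0.142 = 1.092 V.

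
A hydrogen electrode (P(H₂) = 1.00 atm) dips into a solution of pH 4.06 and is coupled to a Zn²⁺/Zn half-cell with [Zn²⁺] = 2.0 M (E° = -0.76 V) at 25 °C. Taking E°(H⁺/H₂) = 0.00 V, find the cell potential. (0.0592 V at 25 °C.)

The hydrogen couple is the cathode, so E°_cell = 0.76 V; n = 2.
[H⁺] = 10^(−4.06) = 8.7 × 10^-5 M, and Q = [Zn²⁺]·P(H₂) / [H⁺]^2 = 2.64 × 10^8.
E = E° − (0.0592/2) log Q = 0.76 − (0.0592/2)(8.421) = 0.511 V.

0.51 V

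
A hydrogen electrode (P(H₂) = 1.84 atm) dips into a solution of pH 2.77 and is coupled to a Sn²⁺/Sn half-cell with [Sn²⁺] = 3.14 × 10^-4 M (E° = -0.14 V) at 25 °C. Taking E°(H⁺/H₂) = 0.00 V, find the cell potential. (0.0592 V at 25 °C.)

0.072 V

The hydrogen couple is the cathode, so E°_cell = 0.14 V; n = 2.
[H⁺] = 10^(−2.77) = 0.0017 M, and Q = [Sn²⁺]·P(H₂) / [H⁺]^2 = 200.
E = E° − (0.0592/2) log Q = 0.14 − (0.0592/2)(2.302) = 0.072 V.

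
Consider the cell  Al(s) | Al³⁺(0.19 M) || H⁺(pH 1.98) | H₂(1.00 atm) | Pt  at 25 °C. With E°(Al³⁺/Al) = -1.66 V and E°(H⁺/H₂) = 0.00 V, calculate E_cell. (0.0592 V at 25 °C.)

1.56 V

The hydrogen couple is the cathode, so E°_cell = 1.66 V; n = 6.
[H⁺] = 10^(−1.98) = 0.010 M, and Q = [Al³⁺]^2·P(H₂)^3 / [H⁺]^6 = 2.74 × 10^10.
E = E° − (0.0592/6) log Q = 1.66 − (0.0592/6)(10.438) = 1.557 V.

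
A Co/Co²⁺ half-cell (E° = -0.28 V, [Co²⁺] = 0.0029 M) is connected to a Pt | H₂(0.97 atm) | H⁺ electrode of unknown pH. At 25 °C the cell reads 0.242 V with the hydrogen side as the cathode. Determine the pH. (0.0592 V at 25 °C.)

pH = 1.92

E°_cell = 0.28 V and n = 2.
log Q = n(E° − E)/0.0592 = 2×(0.28 − 0.242)/0.0592 = 1.284.
With Q = [Co²⁺]·P(H₂) / [H⁺]^2, solving for [H⁺] gives log[H⁺] = -1.917, so pH = 1.92.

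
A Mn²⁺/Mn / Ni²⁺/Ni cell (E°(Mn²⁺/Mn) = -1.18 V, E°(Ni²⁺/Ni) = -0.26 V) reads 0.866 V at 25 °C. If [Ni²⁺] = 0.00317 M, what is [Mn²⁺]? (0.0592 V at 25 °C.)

From the Nernst equation, log Q = n(E° − E)/0.0592 = 2(0.92 − 0.866)/0.0592 = 1.824, so Q = 66.7.
With Q = [Mn²⁺]/[Ni²⁺] and the known concentrations, [Mn²⁺] in the numerator gives [Mn²⁺] = 0.21 M.

0.21 M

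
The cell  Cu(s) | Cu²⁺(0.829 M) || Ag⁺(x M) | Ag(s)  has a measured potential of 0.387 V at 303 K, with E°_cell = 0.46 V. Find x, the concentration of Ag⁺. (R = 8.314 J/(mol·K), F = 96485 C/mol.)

0.056 M

From the Nernst equation, ln Q = nF(E° − E)/RT = 2×96485×(0.46 − 0.387)/(8.314×303) = 5.592, so Q = 268.
With Q = [Cu²⁺]/[Ag⁺]^2 and the known concentrations, [Ag⁺]^2 in the denominator gives [Ag⁺] = 0.056 M.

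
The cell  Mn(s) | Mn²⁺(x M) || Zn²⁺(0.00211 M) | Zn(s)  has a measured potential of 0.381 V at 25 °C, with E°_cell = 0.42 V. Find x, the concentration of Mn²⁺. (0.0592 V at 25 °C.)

0.044 M

From the Nernst equation, log Q = n(E° − E)/0.0592 = 2(0.42 − 0.381)/0.0592 = 1.318, so Q = 20.8.
With Q = [Mn²⁺]/[Zn²⁺] and the known concentrations, [Mn²⁺] in the numerator gives [Mn²⁺] = 0.044 M.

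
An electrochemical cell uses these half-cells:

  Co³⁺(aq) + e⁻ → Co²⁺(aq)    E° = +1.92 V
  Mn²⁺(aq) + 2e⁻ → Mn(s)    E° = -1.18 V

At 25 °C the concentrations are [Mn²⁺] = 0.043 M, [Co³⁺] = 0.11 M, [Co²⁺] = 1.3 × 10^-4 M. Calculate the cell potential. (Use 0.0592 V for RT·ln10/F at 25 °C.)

3.31 V

The Co³⁺/Co²⁺ couple has the higher reduction potential and acts as the cathode, so E°_cell = +1.92 − (-1.18) = 3.10 V.
Balancing electrons gives n = 2; the reaction quotient is Q = [Mn²⁺]·[Co²⁺]^2/[Co³⁺]^2 = 6.01 × 10^-8.
At 25 °C, E = E° − (0.0592/n) log Q = 3.10 − (0.0592/2)(-7.221) = 3.100 + 0.214 = 3.314 V.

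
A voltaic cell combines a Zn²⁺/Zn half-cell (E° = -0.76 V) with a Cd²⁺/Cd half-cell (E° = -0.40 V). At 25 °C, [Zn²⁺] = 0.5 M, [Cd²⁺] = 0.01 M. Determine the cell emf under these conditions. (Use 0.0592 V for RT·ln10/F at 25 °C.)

The Cd²⁺/Cd couple has the higher reduction potential and acts as the cathode, so E°_cell = -0.40 − (-0.76) = 0.36 V.
Balancing electrons gives n = 2; the reaction quotient is Q = [Zn²⁺]/[Cd²⁺] = 50.0.
At 25 °C, E = E° − (0.0592/n) log Q = 0.36 − (0.0592/2)(1.699) = 0.360 − 0.050 = 0.310 V.

0.310 V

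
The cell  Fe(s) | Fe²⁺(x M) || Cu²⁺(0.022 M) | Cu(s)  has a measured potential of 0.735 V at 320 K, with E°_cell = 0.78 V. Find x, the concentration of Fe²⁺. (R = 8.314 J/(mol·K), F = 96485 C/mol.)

0.58 M

From the Nernst equation, ln Q = nF(E° − E)/RT = 2×96485×(0.78 − 0.735)/(8.314×320) = 3.264, so Q = 26.2.
With Q = [Fe²⁺]/[Cu²⁺] and the known concentrations, [Fe²⁺] in the numerator gives [Fe²⁺] = 0.58 M.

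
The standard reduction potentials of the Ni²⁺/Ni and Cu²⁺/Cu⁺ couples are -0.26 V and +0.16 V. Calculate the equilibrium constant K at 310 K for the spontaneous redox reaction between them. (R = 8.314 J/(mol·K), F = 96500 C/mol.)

E°_cell = +0.16 − (-0.26) = 0.42 V, with n = 2 electrons transferred.
At equilibrium E = 0, so the Nernst equation gives ln K = nFE°/RT = (2)(96500)(0.42)/((8.314)(310)) = 31.45.
K = e^31.45 = 4.6 × 10^13.

4.6 × 10^13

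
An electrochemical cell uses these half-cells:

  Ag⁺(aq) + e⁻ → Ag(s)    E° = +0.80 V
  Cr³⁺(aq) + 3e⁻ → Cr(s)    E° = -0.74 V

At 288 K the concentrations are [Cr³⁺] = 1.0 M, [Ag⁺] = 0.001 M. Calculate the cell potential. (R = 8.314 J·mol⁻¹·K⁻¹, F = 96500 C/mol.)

1.37 V

The Ag⁺/Ag couple has the higher reduction potential and acts as the cathode, so E°_cell = +0.80 − (-0.74) = 1.54 V.
Balancing electrons gives n = 3; the reaction quotient is Q = [Cr³⁺]/[Ag⁺]^3 = 1 × 10^9.
E = E° − (RT/nF) ln Q = 1.54 − (8.314×288)/(3×96500) × (20.723) = 1.540 − 0.171 = 1.369 V.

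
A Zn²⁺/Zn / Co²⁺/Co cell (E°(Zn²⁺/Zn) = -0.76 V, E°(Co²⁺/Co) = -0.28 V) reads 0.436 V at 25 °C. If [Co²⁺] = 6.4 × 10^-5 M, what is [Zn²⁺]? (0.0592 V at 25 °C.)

From the Nernst equation, log Q = n(E° − E)/0.0592 = 2(0.48 − 0.436)/0.0592 = 1.486, so Q = 30.7.
With Q = [Zn²⁺]/[Co²⁺] and the known concentrations, [Zn²⁺] in the numerator gives [Zn²⁺] = 0.002 M.

0.002 M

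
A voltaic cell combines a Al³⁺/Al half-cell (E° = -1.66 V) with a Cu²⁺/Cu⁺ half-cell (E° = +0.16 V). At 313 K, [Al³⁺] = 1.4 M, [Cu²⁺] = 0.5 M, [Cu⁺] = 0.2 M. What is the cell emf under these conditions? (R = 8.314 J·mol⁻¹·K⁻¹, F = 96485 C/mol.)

1.84 V

The Cu²⁺/Cu⁺ couple has the higher reduction potential and acts as the cathode, so E°_cell = +0.16 − (-1.66) = 1.82 V.
Balancing electrons gives n = 3; the reaction quotient is Q = [Al³⁺]·[Cu⁺]^3/[Cu²⁺]^3 = 0.0896.
E = E° − (RT/nF) ln Q = 1.82 − (8.314×313)/(3×96485) × (-2.412) = 1.820 + 0.022 = 1.842 V.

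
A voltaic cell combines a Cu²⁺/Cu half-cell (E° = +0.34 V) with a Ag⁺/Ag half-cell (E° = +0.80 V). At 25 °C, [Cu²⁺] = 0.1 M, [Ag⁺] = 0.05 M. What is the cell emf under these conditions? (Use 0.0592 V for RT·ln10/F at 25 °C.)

0.413 V

The Ag⁺/Ag couple has the higher reduction potential and acts as the cathode, so E°_cell = +0.80 − (+0.34) = 0.46 V.
Balancing electrons gives n = 2; the reaction quotient is Q = [Cu²⁺]/[Ag⁺]^2 = 40.0.
At 25 °C, E = E° − (0.0592/n) log Q = 0.46 − (0.0592/2)(1.602) = 0.460 − 0.047 = 0.413 V.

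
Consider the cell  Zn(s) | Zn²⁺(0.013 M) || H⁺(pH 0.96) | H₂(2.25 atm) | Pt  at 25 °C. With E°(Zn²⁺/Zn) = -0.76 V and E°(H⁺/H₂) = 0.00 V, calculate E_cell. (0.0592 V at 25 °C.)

The hydrogen couple is the cathode, so E°_cell = 0.76 V; n = 2.
[H⁺] = 10^(−0.96) = 0.11 M, and Q = [Zn²⁺]·P(H₂) / [H⁺]^2 = 2.43.
E = E° − (0.0592/2) log Q = 0.76 − (0.0592/2)(0.386) = 0.749 V.

0.75 V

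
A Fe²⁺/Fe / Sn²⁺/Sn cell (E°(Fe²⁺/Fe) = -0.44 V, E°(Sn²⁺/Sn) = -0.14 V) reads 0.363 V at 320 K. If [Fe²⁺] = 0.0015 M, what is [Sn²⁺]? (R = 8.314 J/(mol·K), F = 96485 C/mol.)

From the Nernst equation, ln Q = nF(E° − E)/RT = 2×96485×(0.30 − 0.363)/(8.314×320) = -4.570, so Q = 0.0104.
With Q = [Fe²⁺]/[Sn²⁺] and the known concentrations, [Sn²⁺] in the denominator gives [Sn²⁺] = 0.14 M.

0.14 M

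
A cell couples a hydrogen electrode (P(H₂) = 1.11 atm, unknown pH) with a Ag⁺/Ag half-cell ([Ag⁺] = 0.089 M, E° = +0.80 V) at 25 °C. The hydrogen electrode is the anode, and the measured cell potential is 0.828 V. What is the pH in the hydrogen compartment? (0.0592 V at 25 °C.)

pH = 1.50

E°_cell = 0.80 V and n = 2.
log Q = n(E° − E)/0.0592 = 2×(0.80 − 0.828)/0.0592 = -0.946.
With Q = [H⁺]^2 / ([Ag⁺]^2·P(H₂)), solving for [H⁺] gives log[H⁺] = -1.501, so pH = 1.50.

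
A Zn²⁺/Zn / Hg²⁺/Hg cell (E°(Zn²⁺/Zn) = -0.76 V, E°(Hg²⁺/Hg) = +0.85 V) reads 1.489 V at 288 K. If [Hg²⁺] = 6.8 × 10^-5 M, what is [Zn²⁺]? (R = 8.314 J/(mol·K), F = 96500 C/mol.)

From the Nernst equation, ln Q = nF(E° − E)/RT = 2×96500×(1.61 − 1.489)/(8.314×288) = 9.753, so Q = 1.72 × 10^4.
With Q = [Zn²⁺]/[Hg²⁺] and the known concentrations, [Zn²⁺] in the numerator gives [Zn²⁺] = 1.2 M.

1.2 M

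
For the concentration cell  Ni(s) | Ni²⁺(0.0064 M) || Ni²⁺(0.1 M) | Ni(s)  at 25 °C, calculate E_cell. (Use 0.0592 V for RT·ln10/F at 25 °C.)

Both half-cells are Ni²⁺/Ni, so E°_cell = 0. The concentrated side is the cathode; the cell reaction moves Ni²⁺ from high to low concentration with n = 2.
Q = [Ni²⁺]_dilute/[Ni²⁺]_conc = 0.0064/0.1 = 0.0640.
E = 0 − (0.0592/2) log Q = −(0.0592/2)(-1.194) = 0.0353 V.

0.035 V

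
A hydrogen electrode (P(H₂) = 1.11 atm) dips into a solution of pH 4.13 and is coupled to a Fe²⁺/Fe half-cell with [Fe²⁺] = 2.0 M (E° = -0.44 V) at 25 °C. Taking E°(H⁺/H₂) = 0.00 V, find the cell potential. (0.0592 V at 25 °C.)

0.19 V

The hydrogen couple is the cathode, so E°_cell = 0.44 V; n = 2.
[H⁺] = 10^(−4.13) = 7.4 × 10^-5 M, and Q = [Fe²⁺]·P(H₂) / [H⁺]^2 = 4.04 × 10^8.
E = E° − (0.0592/2) log Q = 0.44 − (0.0592/2)(8.606) = 0.185 V.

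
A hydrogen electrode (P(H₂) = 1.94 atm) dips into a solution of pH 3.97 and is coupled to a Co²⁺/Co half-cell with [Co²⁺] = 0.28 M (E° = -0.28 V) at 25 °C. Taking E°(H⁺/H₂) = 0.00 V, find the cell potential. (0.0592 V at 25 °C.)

0.053 V

The hydrogen couple is the cathode, so E°_cell = 0.28 V; n = 2.
[H⁺] = 10^(−3.97) = 1.1 × 10^-4 M, and Q = [Co²⁺]·P(H₂) / [H⁺]^2 = 4.73 × 10^7.
E = E° − (0.0592/2) log Q = 0.28 − (0.0592/2)(7.675) = 0.053 V.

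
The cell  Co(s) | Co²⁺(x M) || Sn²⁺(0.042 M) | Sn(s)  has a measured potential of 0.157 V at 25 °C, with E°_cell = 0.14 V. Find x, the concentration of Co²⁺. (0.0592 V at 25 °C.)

0.011 M

From the Nernst equation, log Q = n(E° − E)/0.0592 = 2(0.14 − 0.157)/0.0592 = -0.574, so Q = 0.266.
With Q = [Co²⁺]/[Sn²⁺] and the known concentrations, [Co²⁺] in the numerator gives [Co²⁺] = 0.011 M.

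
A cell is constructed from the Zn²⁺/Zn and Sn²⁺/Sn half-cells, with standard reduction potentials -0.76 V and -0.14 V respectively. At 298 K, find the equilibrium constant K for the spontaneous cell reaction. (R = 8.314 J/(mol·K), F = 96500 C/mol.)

9.4 × 10^20

E°_cell = -0.14 − (-0.76) = 0.62 V, with n = 2 electrons transferred.
At equilibrium E = 0, so the Nernst equation gives ln K = nFE°/RT = (2)(96500)(0.62)/((8.314)(298)) = 48.30.
K = e^48.30 = 9.4 × 10^20.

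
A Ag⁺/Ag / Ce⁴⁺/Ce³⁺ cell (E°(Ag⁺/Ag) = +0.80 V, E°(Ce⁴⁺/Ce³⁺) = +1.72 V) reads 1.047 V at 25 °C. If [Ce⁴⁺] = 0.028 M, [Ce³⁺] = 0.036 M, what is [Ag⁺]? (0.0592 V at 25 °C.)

0.0056 M

From the Nernst equation, log Q = n(E° − E)/0.0592 = 1(0.92 − 1.047)/0.0592 = -2.145, so Q = 0.00716.
With Q = [Ag⁺]·[Ce³⁺]/[Ce⁴⁺] and the known concentrations, [Ag⁺] in the numerator gives [Ag⁺] = 0.0056 M.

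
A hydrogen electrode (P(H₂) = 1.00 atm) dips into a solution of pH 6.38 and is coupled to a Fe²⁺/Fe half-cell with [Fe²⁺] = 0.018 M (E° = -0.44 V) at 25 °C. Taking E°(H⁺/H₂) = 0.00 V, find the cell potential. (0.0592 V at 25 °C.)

The hydrogen couple is the cathode, so E°_cell = 0.44 V; n = 2.
[H⁺] = 10^(−6.38) = 4.2 × 10^-7 M, and Q = [Fe²⁺]·P(H₂) / [H⁺]^2 = 1.04 × 10^11.
E = E° − (0.0592/2) log Q = 0.44 − (0.0592/2)(11.015) = 0.114 V.

0.11 V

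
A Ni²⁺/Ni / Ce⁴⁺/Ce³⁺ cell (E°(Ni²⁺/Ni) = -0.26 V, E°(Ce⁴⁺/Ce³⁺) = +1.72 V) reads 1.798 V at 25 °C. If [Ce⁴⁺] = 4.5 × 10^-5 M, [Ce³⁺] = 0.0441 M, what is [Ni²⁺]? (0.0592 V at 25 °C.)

1.5 M

From the Nernst equation, log Q = n(E° − E)/0.0592 = 2(1.98 − 1.798)/0.0592 = 6.149, so Q = 1.41 × 10^6.
With Q = [Ni²⁺]·[Ce³⁺]^2/[Ce⁴⁺]^2 and the known concentrations, [Ni²⁺] in the numerator gives [Ni²⁺] = 1.5 M.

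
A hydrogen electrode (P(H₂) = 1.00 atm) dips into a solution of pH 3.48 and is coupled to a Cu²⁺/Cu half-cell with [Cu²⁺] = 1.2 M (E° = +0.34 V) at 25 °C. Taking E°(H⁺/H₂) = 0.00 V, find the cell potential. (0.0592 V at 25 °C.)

0.55 V

The Cu²⁺/Cu couple is the cathode, so E°_cell = 0.34 V; n = 2.
[H⁺] = 10^(−3.48) = 3.3 × 10^-4 M, and Q = [H⁺]^2 / ([Cu²⁺]·P(H₂)) = 9.14 × 10^-8.
E = E° − (0.0592/2) log Q = 0.34 − (0.0592/2)(-7.039) = 0.548 V.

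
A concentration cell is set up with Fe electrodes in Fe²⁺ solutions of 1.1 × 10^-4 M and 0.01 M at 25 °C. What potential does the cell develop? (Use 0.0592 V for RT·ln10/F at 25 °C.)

Both half-cells are Fe²⁺/Fe, so E°_cell = 0. The concentrated side is the cathode; the cell reaction moves Fe²⁺ from high to low concentration with n = 2.
Q = [Fe²⁺]_dilute/[Fe²⁺]_conc = 1.1 × 10^-4/0.01 = 0.0110.
E = 0 − (0.0592/2) log Q = −(0.0592/2)(-1.959) = 0.0580 V.

0.058 V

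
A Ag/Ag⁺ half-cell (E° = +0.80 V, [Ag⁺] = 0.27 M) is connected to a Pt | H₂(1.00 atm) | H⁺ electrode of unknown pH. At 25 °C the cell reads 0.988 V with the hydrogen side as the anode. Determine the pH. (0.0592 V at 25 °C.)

E°_cell = 0.80 V and n = 2.
log Q = n(E° − E)/0.0592 = 2×(0.80 − 0.988)/0.0592 = -6.351.
With Q = [H⁺]^2 / ([Ag⁺]^2·P(H₂)), solving for [H⁺] gives log[H⁺] = -3.744, so pH = 3.74.

pH = 3.74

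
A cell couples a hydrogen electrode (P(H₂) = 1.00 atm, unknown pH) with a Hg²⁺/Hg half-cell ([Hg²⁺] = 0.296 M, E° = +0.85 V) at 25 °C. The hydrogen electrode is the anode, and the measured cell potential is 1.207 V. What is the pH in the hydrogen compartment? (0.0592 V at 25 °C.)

pH = 6.29

E°_cell = 0.85 V and n = 2.
log Q = n(E° − E)/0.0592 = 2×(0.85 − 1.207)/0.0592 = -12.061.
With Q = [H⁺]^2 / ([Hg²⁺]·P(H₂)), solving for [H⁺] gives log[H⁺] = -6.295, so pH = 6.29.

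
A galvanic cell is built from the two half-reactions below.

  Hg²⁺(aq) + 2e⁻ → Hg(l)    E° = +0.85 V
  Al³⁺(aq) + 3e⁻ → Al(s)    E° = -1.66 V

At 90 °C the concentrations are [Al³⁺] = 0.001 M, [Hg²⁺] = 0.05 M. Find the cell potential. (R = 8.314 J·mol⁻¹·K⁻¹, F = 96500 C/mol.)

2.54 V

The Hg²⁺/Hg couple has the higher reduction potential and acts as the cathode, so E°_cell = +0.85 − (-1.66) = 2.51 V.
Balancing electrons gives n = 6; the reaction quotient is Q = [Al³⁺]^2/[Hg²⁺]^3 = 0.00800.
E = E° − (RT/nF) ln Q = 2.51 − (8.314×363)/(6×96500) × (-4.828) = 2.510 + 0.025 = 2.535 V.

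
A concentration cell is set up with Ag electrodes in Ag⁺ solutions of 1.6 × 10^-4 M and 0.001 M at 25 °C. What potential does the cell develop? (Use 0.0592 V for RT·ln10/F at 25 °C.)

Both half-cells are Ag⁺/Ag, so E°_cell = 0. The concentrated side is the cathode; the cell reaction moves Ag⁺ from high to low concentration with n = 1.
Q = [Ag⁺]_dilute/[Ag⁺]_conc = 1.6 × 10^-4/0.001 = 0.160.
E = 0 − (0.0592/1) log Q = −(0.0592/1)(-0.796) = 0.0471 V.

0.047 V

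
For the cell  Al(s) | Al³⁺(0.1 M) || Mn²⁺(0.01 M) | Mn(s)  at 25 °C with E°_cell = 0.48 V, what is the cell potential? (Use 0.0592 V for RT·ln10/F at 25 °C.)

0.441 V

Balancing electrons gives n = 6; the reaction quotient is Q = [Al³⁺]^2/[Mn²⁺]^3 = 1 × 10^4.
At 25 °C, E = E° − (0.0592/n) log Q = 0.48 − (0.0592/6)(4.000) = 0.480 − 0.039 = 0.441 V.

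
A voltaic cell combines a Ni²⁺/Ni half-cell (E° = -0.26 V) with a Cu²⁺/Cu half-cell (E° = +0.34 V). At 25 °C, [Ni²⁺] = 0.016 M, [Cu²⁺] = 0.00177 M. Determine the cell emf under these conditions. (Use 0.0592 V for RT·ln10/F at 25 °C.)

0.572 V

The Cu²⁺/Cu couple has the higher reduction potential and acts as the cathode, so E°_cell = +0.34 − (-0.26) = 0.60 V.
Balancing electrons gives n = 2; the reaction quotient is Q = [Ni²⁺]/[Cu²⁺] = 9.04.
At 25 °C, E = E° − (0.0592/n) log Q = 0.60 − (0.0592/2)(0.956) = 0.600 − 0.028 = 0.572 V.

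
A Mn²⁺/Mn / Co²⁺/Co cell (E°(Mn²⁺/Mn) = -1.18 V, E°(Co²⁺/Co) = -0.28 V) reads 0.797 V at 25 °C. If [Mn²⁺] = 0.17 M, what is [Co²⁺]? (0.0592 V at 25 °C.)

5.6 × 10^-5 M

From the Nernst equation, log Q = n(E° − E)/0.0592 = 2(0.90 − 0.797)/0.0592 = 3.480, so Q = 3020.
With Q = [Mn²⁺]/[Co²⁺] and the known concentrations, [Co²⁺] in the denominator gives [Co²⁺] = 5.6 × 10^-5 M.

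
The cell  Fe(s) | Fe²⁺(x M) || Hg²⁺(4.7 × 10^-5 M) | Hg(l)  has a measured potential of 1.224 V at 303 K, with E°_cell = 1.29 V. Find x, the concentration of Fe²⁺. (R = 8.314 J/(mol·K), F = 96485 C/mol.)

From the Nernst equation, ln Q = nF(E° − E)/RT = 2×96485×(1.29 − 1.224)/(8.314×303) = 5.056, so Q = 157.
With Q = [Fe²⁺]/[Hg²⁺] and the known concentrations, [Fe²⁺] in the numerator gives [Fe²⁺] = 0.0074 M.

0.0074 M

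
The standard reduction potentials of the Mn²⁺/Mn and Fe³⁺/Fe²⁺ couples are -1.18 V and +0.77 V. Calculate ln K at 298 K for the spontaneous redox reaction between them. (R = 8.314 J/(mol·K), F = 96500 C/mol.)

E°_cell = +0.77 − (-1.18) = 1.95 V, with n = 2 electrons transferred.
At equilibrium E = 0, so the Nernst equation gives ln K = nFE°/RT = (2)(96500)(1.95)/((8.314)(298)) = 151.90.

ln K = 151.9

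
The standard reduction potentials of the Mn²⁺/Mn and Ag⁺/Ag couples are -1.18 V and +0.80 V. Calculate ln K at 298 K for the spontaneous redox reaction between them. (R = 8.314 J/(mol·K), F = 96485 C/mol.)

E°_cell = +0.80 − (-1.18) = 1.98 V, with n = 2 electrons transferred.
At equilibrium E = 0, so the Nernst equation gives ln K = nFE°/RT = (2)(96485)(1.98)/((8.314)(298)) = 154.22.

ln K = 154.2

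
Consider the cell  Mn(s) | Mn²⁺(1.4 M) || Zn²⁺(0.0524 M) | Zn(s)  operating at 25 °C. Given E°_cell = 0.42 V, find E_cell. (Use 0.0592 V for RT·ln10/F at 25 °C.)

0.378 V

Balancing electrons gives n = 2; the reaction quotient is Q = [Mn²⁺]/[Zn²⁺] = 26.7.
At 25 °C, E = E° − (0.0592/n) log Q = 0.42 − (0.0592/2)(1.427) = 0.420 − 0.042 = 0.378 V.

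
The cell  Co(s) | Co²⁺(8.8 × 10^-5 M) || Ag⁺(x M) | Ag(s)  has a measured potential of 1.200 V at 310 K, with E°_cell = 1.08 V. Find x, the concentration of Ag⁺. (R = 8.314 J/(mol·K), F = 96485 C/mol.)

0.84 M

From the Nernst equation, ln Q = nF(E° − E)/RT = 2×96485×(1.08 − 1.200)/(8.314×310) = -8.985, so Q = 1.25 × 10^-4.
With Q = [Co²⁺]/[Ag⁺]^2 and the known concentrations, [Ag⁺]^2 in the denominator gives [Ag⁺] = 0.84 M.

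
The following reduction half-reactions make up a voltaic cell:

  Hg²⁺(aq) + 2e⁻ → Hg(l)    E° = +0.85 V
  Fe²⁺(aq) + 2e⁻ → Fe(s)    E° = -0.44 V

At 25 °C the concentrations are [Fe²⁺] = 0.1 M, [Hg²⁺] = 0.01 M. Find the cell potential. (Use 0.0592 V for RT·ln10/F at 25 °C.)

The Hg²⁺/Hg couple has the higher reduction potential and acts as the cathode, so E°_cell = +0.85 − (-0.44) = 1.29 V.
Balancing electrons gives n = 2; the reaction quotient is Q = [Fe²⁺]/[Hg²⁺] = 10.0.
At 25 °C, E = E° − (0.0592/n) log Q = 1.29 − (0.0592/2)(1.000) = 1.290 − 0.030 = 1.260 V.

1.26 V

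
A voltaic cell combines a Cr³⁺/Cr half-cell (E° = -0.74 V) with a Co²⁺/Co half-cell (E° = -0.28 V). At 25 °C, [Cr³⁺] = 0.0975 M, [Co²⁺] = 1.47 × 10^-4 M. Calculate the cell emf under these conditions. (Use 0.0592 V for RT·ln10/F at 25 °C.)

0.367 V

The Co²⁺/Co couple has the higher reduction potential and acts as the cathode, so E°_cell = -0.28 − (-0.74) = 0.46 V.
Balancing electrons gives n = 6; the reaction quotient is Q = [Cr³⁺]^2/[Co²⁺]^3 = 2.99 × 10^9.
At 25 °C, E = E° − (0.0592/n) log Q = 0.46 − (0.0592/6)(9.476) = 0.460 − 0.093 = 0.367 V.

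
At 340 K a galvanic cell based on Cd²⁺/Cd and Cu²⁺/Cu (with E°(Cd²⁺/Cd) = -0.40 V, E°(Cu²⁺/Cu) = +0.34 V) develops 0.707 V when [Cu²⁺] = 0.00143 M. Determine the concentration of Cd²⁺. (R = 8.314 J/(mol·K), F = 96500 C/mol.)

0.014 M

From the Nernst equation, ln Q = nF(E° − E)/RT = 2×96500×(0.74 − 0.707)/(8.314×340) = 2.253, so Q = 9.52.
With Q = [Cd²⁺]/[Cu²⁺] and the known concentrations, [Cd²⁺] in the numerator gives [Cd²⁺] = 0.014 M.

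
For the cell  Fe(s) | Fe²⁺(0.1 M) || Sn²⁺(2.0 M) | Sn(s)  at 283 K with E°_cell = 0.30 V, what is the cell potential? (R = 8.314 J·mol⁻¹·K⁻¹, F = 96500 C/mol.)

Balancing electrons gives n = 2; the reaction quotient is Q = [Fe²⁺]/[Sn²⁺] = 0.0500.
E = E° − (RT/nF) ln Q = 0.30 − (8.314×283)/(2×96500) × (-2.996) = 0.300 + 0.037 = 0.337 V.

0.337 V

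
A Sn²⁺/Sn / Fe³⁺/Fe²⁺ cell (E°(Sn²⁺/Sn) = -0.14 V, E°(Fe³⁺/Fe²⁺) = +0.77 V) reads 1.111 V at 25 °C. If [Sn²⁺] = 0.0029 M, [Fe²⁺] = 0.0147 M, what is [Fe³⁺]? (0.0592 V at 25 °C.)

From the Nernst equation, log Q = n(E° − E)/0.0592 = 2(0.91 − 1.111)/0.0592 = -6.791, so Q = 1.62 × 10^-7.
With Q = [Sn²⁺]·[Fe²⁺]^2/[Fe³⁺]^2 and the known concentrations, [Fe³⁺]^2 in the denominator gives [Fe³⁺] = 2.0 M.

2.0 M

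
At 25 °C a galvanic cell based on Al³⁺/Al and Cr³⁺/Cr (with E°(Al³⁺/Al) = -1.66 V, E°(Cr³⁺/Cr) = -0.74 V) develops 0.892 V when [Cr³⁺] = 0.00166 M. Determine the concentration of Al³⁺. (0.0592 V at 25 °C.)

From the Nernst equation, log Q = n(E° − E)/0.0592 = 3(0.92 − 0.892)/0.0592 = 1.419, so Q = 26.2.
With Q = [Al³⁺]/[Cr³⁺] and the known concentrations, [Al³⁺] in the numerator gives [Al³⁺] = 0.044 M.

0.044 M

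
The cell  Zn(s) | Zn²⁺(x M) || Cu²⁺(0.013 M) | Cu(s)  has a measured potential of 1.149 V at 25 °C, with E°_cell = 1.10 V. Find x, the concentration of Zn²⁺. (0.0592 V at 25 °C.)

From the Nernst equation, log Q = n(E° − E)/0.0592 = 2(1.10 − 1.149)/0.0592 = -1.655, so Q = 0.0221.
With Q = [Zn²⁺]/[Cu²⁺] and the known concentrations, [Zn²⁺] in the numerator gives [Zn²⁺] = 2.9 × 10^-4 M.

2.9 × 10^-4 M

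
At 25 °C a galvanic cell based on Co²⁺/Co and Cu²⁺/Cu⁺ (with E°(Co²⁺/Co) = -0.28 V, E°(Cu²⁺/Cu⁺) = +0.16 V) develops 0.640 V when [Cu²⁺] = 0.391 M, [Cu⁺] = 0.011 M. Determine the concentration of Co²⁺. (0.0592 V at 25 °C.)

2.2 × 10^-4 M

From the Nernst equation, log Q = n(E° − E)/0.0592 = 2(0.44 − 0.640)/0.0592 = -6.757, so Q = 1.75 × 10^-7.
With Q = [Co²⁺]·[Cu⁺]^2/[Cu²⁺]^2 and the known concentrations, [Co²⁺] in the numerator gives [Co²⁺] = 2.2 × 10^-4 M.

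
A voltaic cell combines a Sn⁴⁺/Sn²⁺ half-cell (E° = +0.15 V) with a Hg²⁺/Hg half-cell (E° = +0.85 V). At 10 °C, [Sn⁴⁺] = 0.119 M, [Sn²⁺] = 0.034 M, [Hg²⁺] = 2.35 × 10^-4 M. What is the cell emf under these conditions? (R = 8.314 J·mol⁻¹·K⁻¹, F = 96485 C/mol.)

0.583 V

The Hg²⁺/Hg couple has the higher reduction potential and acts as the cathode, so E°_cell = +0.85 − (+0.15) = 0.70 V.
Balancing electrons gives n = 2; the reaction quotient is Q = [Sn⁴⁺]/([Sn²⁺]·[Hg²⁺]) = 1.49 × 10^4.
E = E° − (RT/nF) ln Q = 0.70 − (8.314×283)/(2×96485) × (9.609) = 0.700 − 0.117 = 0.583 V.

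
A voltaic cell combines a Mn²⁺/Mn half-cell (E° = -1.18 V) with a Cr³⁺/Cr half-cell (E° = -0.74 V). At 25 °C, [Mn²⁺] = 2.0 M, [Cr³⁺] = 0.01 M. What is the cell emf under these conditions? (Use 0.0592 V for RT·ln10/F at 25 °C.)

0.392 V

The Cr³⁺/Cr couple has the higher reduction potential and acts as the cathode, so E°_cell = -0.74 − (-1.18) = 0.44 V.
Balancing electrons gives n = 6; the reaction quotient is Q = [Mn²⁺]^3/[Cr³⁺]^2 = 8 × 10^4.
At 25 °C, E = E° − (0.0592/n) log Q = 0.44 − (0.0592/6)(4.903) = 0.440 − 0.048 = 0.392 V.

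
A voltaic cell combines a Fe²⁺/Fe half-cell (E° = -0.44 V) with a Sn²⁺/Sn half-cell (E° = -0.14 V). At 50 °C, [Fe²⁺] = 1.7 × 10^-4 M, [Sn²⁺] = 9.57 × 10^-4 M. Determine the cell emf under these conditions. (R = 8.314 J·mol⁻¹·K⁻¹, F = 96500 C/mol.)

0.324 V

The Sn²⁺/Sn couple has the higher reduction potential and acts as the cathode, so E°_cell = -0.14 − (-0.44) = 0.30 V.
Balancing electrons gives n = 2; the reaction quotient is Q = [Fe²⁺]/[Sn²⁺] = 0.178.
E = E° − (RT/nF) ln Q = 0.30 − (8.314×323)/(2×96500) × (-1.728) = 0.300 + 0.024 = 0.324 V.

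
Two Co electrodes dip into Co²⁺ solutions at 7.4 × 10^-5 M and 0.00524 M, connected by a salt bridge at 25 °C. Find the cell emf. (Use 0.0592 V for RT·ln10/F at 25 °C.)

0.055 V

Both half-cells are Co²⁺/Co, so E°_cell = 0. The concentrated side is the cathode; the cell reaction moves Co²⁺ from high to low concentration with n = 2.
Q = [Co²⁺]_dilute/[Co²⁺]_conc = 7.4 × 10^-5/0.00524 = 0.0141.
E = 0 − (0.0592/2) log Q = −(0.0592/2)(-1.850) = 0.0548 V.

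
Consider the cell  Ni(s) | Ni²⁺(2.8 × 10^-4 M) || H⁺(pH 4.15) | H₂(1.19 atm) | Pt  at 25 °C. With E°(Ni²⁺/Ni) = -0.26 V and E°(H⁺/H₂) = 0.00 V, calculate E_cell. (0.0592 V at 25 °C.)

0.12 V

The hydrogen couple is the cathode, so E°_cell = 0.26 V; n = 2.
[H⁺] = 10^(−4.15) = 7.1 × 10^-5 M, and Q = [Ni²⁺]·P(H₂) / [H⁺]^2 = 6.65 × 10^4.
E = E° − (0.0592/2) log Q = 0.26 − (0.0592/2)(4.823) = 0.117 V.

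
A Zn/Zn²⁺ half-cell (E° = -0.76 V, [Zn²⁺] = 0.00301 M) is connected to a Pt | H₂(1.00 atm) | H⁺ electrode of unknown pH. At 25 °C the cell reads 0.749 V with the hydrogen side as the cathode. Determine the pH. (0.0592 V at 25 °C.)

pH = 1.45

E°_cell = 0.76 V and n = 2.
log Q = n(E° − E)/0.0592 = 2×(0.76 − 0.749)/0.0592 = 0.372.
With Q = [Zn²⁺]·P(H₂) / [H⁺]^2, solving for [H⁺] gives log[H⁺] = -1.447, so pH = 1.45.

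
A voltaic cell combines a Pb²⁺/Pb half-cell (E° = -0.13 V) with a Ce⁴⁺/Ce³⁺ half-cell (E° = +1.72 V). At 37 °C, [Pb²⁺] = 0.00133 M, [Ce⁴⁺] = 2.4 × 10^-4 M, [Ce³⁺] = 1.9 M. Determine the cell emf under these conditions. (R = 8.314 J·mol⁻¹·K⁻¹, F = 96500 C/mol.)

The Ce⁴⁺/Ce³⁺ couple has the higher reduction potential and acts as the cathode, so E°_cell = +1.72 − (-0.13) = 1.85 V.
Balancing electrons gives n = 2; the reaction quotient is Q = [Pb²⁺]·[Ce³⁺]^2/[Ce⁴⁺]^2 = 8.34 × 10^4.
E = E° − (RT/nF) ln Q = 1.85 − (8.314×310)/(2×96500) × (11.331) = 1.850 − 0.151 = 1.699 V.

1.70 V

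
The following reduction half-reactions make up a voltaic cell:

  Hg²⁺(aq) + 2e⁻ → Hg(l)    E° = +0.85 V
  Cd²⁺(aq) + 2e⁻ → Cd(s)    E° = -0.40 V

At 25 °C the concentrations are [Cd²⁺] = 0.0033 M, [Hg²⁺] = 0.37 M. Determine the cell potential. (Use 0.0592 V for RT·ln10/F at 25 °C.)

1.31 V

The Hg²⁺/Hg couple has the higher reduction potential and acts as the cathode, so E°_cell = +0.85 − (-0.40) = 1.25 V.
Balancing electrons gives n = 2; the reaction quotient is Q = [Cd²⁺]/[Hg²⁺] = 0.00892.
At 25 °C, E = E° − (0.0592/n) log Q = 1.25 − (0.0592/2)(-2.050) = 1.250 + 0.061 = 1.311 V.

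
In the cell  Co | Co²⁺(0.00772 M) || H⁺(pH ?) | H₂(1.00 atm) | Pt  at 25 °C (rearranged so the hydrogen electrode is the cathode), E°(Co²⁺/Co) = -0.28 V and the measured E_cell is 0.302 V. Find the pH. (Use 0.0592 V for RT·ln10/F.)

E°_cell = 0.28 V and n = 2.
log Q = n(E° − E)/0.0592 = 2×(0.28 − 0.302)/0.0592 = -0.743.
With Q = [Co²⁺]·P(H₂) / [H⁺]^2, solving for [H⁺] gives log[H⁺] = -0.685, so pH = 0.68.

pH = 0.68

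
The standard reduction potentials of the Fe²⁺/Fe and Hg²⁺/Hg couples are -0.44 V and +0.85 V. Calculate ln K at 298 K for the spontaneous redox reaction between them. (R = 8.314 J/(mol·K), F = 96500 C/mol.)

E°_cell = +0.85 − (-0.44) = 1.29 V, with n = 2 electrons transferred.
At equilibrium E = 0, so the Nernst equation gives ln K = nFE°/RT = (2)(96500)(1.29)/((8.314)(298)) = 100.49.

ln K = 100.5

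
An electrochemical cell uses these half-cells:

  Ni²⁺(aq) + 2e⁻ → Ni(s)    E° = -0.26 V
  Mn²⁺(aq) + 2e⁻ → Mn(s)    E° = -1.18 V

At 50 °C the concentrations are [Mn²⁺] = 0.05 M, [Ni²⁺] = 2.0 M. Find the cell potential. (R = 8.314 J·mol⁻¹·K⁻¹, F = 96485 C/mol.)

The Ni²⁺/Ni couple has the higher reduction potential and acts as the cathode, so E°_cell = -0.26 − (-1.18) = 0.92 V.
Balancing electrons gives n = 2; the reaction quotient is Q = [Mn²⁺]/[Ni²⁺] = 0.0250.
E = E° − (RT/nF) ln Q = 0.92 − (8.314×323)/(2×96485) × (-3.689) = 0.920 + 0.051 = 0.971 V.

0.971 V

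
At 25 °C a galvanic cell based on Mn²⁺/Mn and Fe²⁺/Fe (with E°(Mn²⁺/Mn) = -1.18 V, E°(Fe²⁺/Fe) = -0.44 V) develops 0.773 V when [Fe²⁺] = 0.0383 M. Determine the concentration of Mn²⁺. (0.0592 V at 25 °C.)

From the Nernst equation, log Q = n(E° − E)/0.0592 = 2(0.74 − 0.773)/0.0592 = -1.115, so Q = 0.0768.
With Q = [Mn²⁺]/[Fe²⁺] and the known concentrations, [Mn²⁺] in the numerator gives [Mn²⁺] = 0.0029 M.

0.0029 M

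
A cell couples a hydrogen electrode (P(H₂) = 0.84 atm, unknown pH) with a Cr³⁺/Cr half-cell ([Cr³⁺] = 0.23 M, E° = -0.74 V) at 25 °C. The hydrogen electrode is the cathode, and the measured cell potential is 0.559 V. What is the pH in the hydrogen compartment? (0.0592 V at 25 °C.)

E°_cell = 0.74 V and n = 6.
log Q = n(E° − E)/0.0592 = 6×(0.74 − 0.559)/0.0592 = 18.345.
With Q = [Cr³⁺]^2·P(H₂)^3 / [H⁺]^6, solving for [H⁺] gives log[H⁺] = -3.308, so pH = 3.31.

pH = 3.31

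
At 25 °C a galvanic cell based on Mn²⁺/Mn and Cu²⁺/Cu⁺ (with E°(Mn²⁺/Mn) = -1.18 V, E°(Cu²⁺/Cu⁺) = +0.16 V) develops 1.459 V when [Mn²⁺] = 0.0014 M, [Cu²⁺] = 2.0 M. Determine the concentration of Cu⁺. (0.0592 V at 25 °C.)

From the Nernst equation, log Q = n(E° − E)/0.0592 = 2(1.34 − 1.459)/0.0592 = -4.020, so Q = 9.54 × 10^-5.
With Q = [Mn²⁺]·[Cu⁺]^2/[Cu²⁺]^2 and the known concentrations, [Cu⁺]^2 in the numerator gives [Cu⁺] = 0.52 M.

0.52 M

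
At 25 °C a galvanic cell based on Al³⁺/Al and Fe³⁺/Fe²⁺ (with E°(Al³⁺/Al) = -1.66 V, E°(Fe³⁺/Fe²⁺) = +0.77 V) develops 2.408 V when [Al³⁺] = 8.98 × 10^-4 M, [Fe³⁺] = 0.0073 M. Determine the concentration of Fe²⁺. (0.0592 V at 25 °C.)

From the Nernst equation, log Q = n(E° − E)/0.0592 = 3(2.43 − 2.408)/0.0592 = 1.115, so Q = 13.0.
With Q = [Al³⁺]·[Fe²⁺]^3/[Fe³⁺]^3 and the known concentrations, [Fe²⁺]^3 in the numerator gives [Fe²⁺] = 0.18 M.

0.18 M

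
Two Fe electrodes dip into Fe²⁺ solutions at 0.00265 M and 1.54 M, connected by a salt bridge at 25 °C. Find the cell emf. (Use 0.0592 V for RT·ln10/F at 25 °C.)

0.082 V

Both half-cells are Fe²⁺/Fe, so E°_cell = 0. The concentrated side is the cathode; the cell reaction moves Fe²⁺ from high to low concentration with n = 2.
Q = [Fe²⁺]_dilute/[Fe²⁺]_conc = 0.00265/1.54 = 0.00172.
E = 0 − (0.0592/2) log Q = −(0.0592/2)(-2.764) = 0.0818 V.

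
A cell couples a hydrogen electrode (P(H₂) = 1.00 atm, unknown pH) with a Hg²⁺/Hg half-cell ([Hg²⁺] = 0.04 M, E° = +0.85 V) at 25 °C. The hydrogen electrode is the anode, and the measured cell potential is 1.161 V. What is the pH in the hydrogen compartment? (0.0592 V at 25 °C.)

pH = 5.95

E°_cell = 0.85 V and n = 2.
log Q = n(E° − E)/0.0592 = 2×(0.85 − 1.161)/0.0592 = -10.507.
With Q = [H⁺]^2 / ([Hg²⁺]·P(H₂)), solving for [H⁺] gives log[H⁺] = -5.952, so pH = 5.95.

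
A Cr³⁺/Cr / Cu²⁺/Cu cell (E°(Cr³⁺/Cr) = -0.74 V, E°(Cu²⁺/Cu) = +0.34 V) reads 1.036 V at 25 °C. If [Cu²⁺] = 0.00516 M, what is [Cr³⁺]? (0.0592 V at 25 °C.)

From the Nernst equation, log Q = n(E° − E)/0.0592 = 6(1.08 − 1.036)/0.0592 = 4.459, so Q = 2.88 × 10^4.
With Q = [Cr³⁺]^2/[Cu²⁺]^3 and the known concentrations, [Cr³⁺]^2 in the numerator gives [Cr³⁺] = 0.063 M.

0.063 M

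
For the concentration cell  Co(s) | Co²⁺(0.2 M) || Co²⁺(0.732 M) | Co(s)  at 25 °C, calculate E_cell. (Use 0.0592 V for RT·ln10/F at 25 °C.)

0.017 V

Both half-cells are Co²⁺/Co, so E°_cell = 0. The concentrated side is the cathode; the cell reaction moves Co²⁺ from high to low concentration with n = 2.
Q = [Co²⁺]_dilute/[Co²⁺]_conc = 0.2/0.732 = 0.273.
E = 0 − (0.0592/2) log Q = −(0.0592/2)(-0.563) = 0.0167 V.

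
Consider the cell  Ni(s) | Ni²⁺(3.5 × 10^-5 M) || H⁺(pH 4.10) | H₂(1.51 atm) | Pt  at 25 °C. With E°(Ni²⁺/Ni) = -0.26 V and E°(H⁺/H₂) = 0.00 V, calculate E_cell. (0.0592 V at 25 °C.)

The hydrogen couple is the cathode, so E°_cell = 0.26 V; n = 2.
[H⁺] = 10^(−4.10) = 7.9 × 10^-5 M, and Q = [Ni²⁺]·P(H₂) / [H⁺]^2 = 8380.
E = E° − (0.0592/2) log Q = 0.26 − (0.0592/2)(3.923) = 0.144 V.

0.14 V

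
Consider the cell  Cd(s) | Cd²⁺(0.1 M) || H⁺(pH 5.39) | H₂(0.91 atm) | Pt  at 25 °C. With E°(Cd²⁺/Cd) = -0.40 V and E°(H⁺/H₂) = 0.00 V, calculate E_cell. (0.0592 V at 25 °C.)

The hydrogen couple is the cathode, so E°_cell = 0.40 V; n = 2.
[H⁺] = 10^(−5.39) = 4.1 × 10^-6 M, and Q = [Cd²⁺]·P(H₂) / [H⁺]^2 = 5.48 × 10^9.
E = E° − (0.0592/2) log Q = 0.40 − (0.0592/2)(9.739) = 0.112 V.

0.11 V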